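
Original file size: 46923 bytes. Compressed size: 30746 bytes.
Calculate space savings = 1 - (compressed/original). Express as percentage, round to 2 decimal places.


ratio = compressed/original = 30746/46923 = 0.655244
savings = 1 - ratio = 1 - 0.655244 = 0.344756
as a percentage: 0.344756 * 100 = 34.48%

Space savings = 1 - 30746/46923 = 34.48%


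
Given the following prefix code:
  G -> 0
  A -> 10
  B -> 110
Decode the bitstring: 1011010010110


Decoding step by step:
Bits 10 -> A
Bits 110 -> B
Bits 10 -> A
Bits 0 -> G
Bits 10 -> A
Bits 110 -> B


Decoded message: ABAGAB


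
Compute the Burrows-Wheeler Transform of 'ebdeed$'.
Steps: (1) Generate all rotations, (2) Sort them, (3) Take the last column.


Rotations (sorted):
  0: $ebdeed -> last char: d
  1: bdeed$e -> last char: e
  2: d$ebdee -> last char: e
  3: deed$eb -> last char: b
  4: ebdeed$ -> last char: $
  5: ed$ebde -> last char: e
  6: eed$ebd -> last char: d


BWT = deeb$ed


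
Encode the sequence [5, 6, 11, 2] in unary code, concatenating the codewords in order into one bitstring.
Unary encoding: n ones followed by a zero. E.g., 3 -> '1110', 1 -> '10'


Encode each number as n ones followed by a terminating 0:
  5 -> 111110 (6 bits)
  6 -> 1111110 (7 bits)
  11 -> 111111111110 (12 bits)
  2 -> 110 (3 bits)
Total length = 6 + 7 + 12 + 3 = 28 bits.

Unary([5, 6, 11, 2]) = 1111101111110111111111110110 (28 bits)


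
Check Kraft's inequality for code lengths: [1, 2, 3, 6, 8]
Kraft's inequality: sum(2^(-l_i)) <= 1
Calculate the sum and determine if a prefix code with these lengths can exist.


Sum = 2^(-1) + 2^(-2) + 2^(-3) + 2^(-6) + 2^(-8)
    = 0.5 + 0.25 + 0.125 + 0.015625 + 0.00390625
    = 229/256 = 0.89453125
Since 0.89453125 <= 1, Kraft's inequality IS satisfied.
A prefix code with these lengths CAN exist.

Kraft sum = 0.89453125. Satisfied.


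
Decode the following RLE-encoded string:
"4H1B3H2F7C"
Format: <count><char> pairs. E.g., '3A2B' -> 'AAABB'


Expanding each <count><char> pair:
  4H -> 'HHHH'
  1B -> 'B'
  3H -> 'HHH'
  2F -> 'FF'
  7C -> 'CCCCCCC'

Decoded = HHHHBHHHFFCCCCCCC


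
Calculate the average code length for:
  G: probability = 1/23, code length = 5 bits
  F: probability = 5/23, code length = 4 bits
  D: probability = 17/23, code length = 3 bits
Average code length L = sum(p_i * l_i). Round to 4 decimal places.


Weighted contributions p_i * l_i:
  G: (1/23) * 5 = 5/23
  F: (5/23) * 4 = 20/23
  D: (17/23) * 3 = 51/23
Sum = (5 + 20 + 51)/23 = 76/23

L = 76/23 = 3.3043 bits/symbol


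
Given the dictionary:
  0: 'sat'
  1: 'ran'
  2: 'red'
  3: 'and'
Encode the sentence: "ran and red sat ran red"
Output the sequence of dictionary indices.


Look up each word in the dictionary:
  'ran' -> 1
  'and' -> 3
  'red' -> 2
  'sat' -> 0
  'ran' -> 1
  'red' -> 2

Encoded: [1, 3, 2, 0, 1, 2]


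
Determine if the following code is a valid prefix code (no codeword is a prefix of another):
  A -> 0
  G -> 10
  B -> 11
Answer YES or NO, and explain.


Checking each pair (does one codeword prefix another?):
  A='0' vs G='10': no prefix
  A='0' vs B='11': no prefix
  G='10' vs A='0': no prefix
  G='10' vs B='11': no prefix
  B='11' vs A='0': no prefix
  B='11' vs G='10': no prefix
No violation found over all pairs.

YES -- this is a valid prefix code. No codeword is a prefix of any other codeword.


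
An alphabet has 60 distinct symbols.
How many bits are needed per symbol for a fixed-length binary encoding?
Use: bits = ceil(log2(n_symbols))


log2(60) = 5.9069
Bracket: 2^5 = 32 < 60 <= 2^6 = 64
So ceil(log2(60)) = 6

bits = ceil(log2(60)) = ceil(5.9069) = 6 bits


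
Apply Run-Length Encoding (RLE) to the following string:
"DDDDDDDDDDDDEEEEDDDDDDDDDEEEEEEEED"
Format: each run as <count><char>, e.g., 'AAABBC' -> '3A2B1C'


Scanning runs left to right:
  i=0: run of 'D' x 12 -> '12D'
  i=12: run of 'E' x 4 -> '4E'
  i=16: run of 'D' x 9 -> '9D'
  i=25: run of 'E' x 8 -> '8E'
  i=33: run of 'D' x 1 -> '1D'

RLE = 12D4E9D8E1D


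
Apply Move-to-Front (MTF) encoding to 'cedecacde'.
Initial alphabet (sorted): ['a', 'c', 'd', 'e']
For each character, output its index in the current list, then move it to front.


MTF encoding:
'c': index 1 in ['a', 'c', 'd', 'e'] -> ['c', 'a', 'd', 'e']
'e': index 3 in ['c', 'a', 'd', 'e'] -> ['e', 'c', 'a', 'd']
'd': index 3 in ['e', 'c', 'a', 'd'] -> ['d', 'e', 'c', 'a']
'e': index 1 in ['d', 'e', 'c', 'a'] -> ['e', 'd', 'c', 'a']
'c': index 2 in ['e', 'd', 'c', 'a'] -> ['c', 'e', 'd', 'a']
'a': index 3 in ['c', 'e', 'd', 'a'] -> ['a', 'c', 'e', 'd']
'c': index 1 in ['a', 'c', 'e', 'd'] -> ['c', 'a', 'e', 'd']
'd': index 3 in ['c', 'a', 'e', 'd'] -> ['d', 'c', 'a', 'e']
'e': index 3 in ['d', 'c', 'a', 'e'] -> ['e', 'd', 'c', 'a']


Output: [1, 3, 3, 1, 2, 3, 1, 3, 3]


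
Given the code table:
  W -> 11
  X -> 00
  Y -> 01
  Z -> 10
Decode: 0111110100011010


Decoding:
01 -> Y
11 -> W
11 -> W
01 -> Y
00 -> X
01 -> Y
10 -> Z
10 -> Z


Result: YWWYXYZZ


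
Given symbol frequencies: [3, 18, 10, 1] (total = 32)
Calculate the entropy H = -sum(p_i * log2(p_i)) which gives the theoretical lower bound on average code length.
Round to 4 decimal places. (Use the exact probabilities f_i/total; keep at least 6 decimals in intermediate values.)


Per-symbol terms -p_i * log2(p_i) with p_i = f_i/32:
  p = 3/32 = 0.093750: log2(p) = -3.415037, -p*log2(p) = 0.320160
  p = 18/32 = 0.562500: log2(p) = -0.830075, -p*log2(p) = 0.466917
  p = 10/32 = 0.312500: log2(p) = -1.678072, -p*log2(p) = 0.524397
  p = 1/32 = 0.031250: log2(p) = -5.000000, -p*log2(p) = 0.156250
H = 0.320160 + 0.466917 + 0.524397 + 0.156250 = 1.467724

H = 1.4677 bits/symbol


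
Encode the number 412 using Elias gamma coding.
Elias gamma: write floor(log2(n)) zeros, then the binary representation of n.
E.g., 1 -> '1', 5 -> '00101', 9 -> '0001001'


num_bits = floor(log2(412)) + 1 = 9
leading_zeros = num_bits - 1 = 8
binary(412) = 110011100

Elias gamma(412) = '00000000' + '110011100' = 00000000110011100 (17 bits)


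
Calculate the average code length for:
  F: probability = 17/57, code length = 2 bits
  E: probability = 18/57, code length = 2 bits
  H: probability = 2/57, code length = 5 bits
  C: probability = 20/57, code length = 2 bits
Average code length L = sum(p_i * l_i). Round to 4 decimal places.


Weighted contributions p_i * l_i:
  F: (17/57) * 2 = 34/57
  E: (18/57) * 2 = 36/57
  H: (2/57) * 5 = 10/57
  C: (20/57) * 2 = 40/57
Sum = (34 + 36 + 10 + 40)/57 = 120/57

L = 120/57 = 2.1053 bits/symbol


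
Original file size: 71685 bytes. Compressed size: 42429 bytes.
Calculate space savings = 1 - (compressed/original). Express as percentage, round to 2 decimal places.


ratio = compressed/original = 42429/71685 = 0.591881
savings = 1 - ratio = 1 - 0.591881 = 0.408119
as a percentage: 0.408119 * 100 = 40.81%

Space savings = 1 - 42429/71685 = 40.81%


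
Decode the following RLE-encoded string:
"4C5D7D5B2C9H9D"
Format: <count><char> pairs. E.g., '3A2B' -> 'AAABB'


Expanding each <count><char> pair:
  4C -> 'CCCC'
  5D -> 'DDDDD'
  7D -> 'DDDDDDD'
  5B -> 'BBBBB'
  2C -> 'CC'
  9H -> 'HHHHHHHHH'
  9D -> 'DDDDDDDDD'

Decoded = CCCCDDDDDDDDDDDDBBBBBCCHHHHHHHHHDDDDDDDDD


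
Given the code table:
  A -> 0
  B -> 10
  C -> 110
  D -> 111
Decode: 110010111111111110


Decoding:
110 -> C
0 -> A
10 -> B
111 -> D
111 -> D
111 -> D
110 -> C


Result: CABDDDC


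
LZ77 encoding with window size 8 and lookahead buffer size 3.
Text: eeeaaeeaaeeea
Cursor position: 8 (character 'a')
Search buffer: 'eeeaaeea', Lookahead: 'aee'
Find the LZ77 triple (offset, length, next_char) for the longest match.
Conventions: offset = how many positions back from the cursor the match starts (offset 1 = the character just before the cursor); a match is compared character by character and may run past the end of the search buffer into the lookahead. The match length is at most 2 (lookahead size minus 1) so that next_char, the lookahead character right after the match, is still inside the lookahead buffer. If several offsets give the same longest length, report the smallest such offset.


Try each offset into the search buffer:
  offset=1 (pos 7, char 'a'): match length 1
  offset=2 (pos 6, char 'e'): match length 0
  offset=3 (pos 5, char 'e'): match length 0
  offset=4 (pos 4, char 'a'): match length 2
  offset=5 (pos 3, char 'a'): match length 1
  offset=6 (pos 2, char 'e'): match length 0
  offset=7 (pos 1, char 'e'): match length 0
  offset=8 (pos 0, char 'e'): match length 0
Longest match has length 2 at offset 4.
next_char = character at position 8 + 2 = 10 -> 'e'

Best match: offset=4, length=2 (matching 'ae' starting at position 4)
LZ77 triple: (4, 2, 'e')


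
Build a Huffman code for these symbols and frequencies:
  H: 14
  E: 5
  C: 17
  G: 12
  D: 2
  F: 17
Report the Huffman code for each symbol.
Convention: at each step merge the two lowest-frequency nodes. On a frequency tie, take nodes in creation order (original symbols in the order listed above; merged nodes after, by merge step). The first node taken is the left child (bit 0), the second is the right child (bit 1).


Huffman tree construction:
Step 1: Merge D(2) + E(5) = 7
Step 2: Merge (D+E)(7) + G(12) = 19
Step 3: Merge H(14) + C(17) = 31
Step 4: Merge F(17) + ((D+E)+G)(19) = 36
Step 5: Merge (H+C)(31) + (F+((D+E)+G))(36) = 67
Read each symbol's code off the tree from the root (left child = 0, right child = 1).

Codes:
  H: 00 (length 2)
  E: 1101 (length 4)
  C: 01 (length 2)
  G: 111 (length 3)
  D: 1100 (length 4)
  F: 10 (length 2)
Average code length: 160/67 = 2.3881 bits/symbol


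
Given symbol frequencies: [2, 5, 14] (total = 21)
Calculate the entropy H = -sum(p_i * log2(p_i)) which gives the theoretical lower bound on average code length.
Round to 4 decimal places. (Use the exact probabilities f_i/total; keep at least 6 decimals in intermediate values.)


Per-symbol terms -p_i * log2(p_i) with p_i = f_i/21:
  p = 2/21 = 0.095238: log2(p) = -3.392317, -p*log2(p) = 0.323078
  p = 5/21 = 0.238095: log2(p) = -2.070389, -p*log2(p) = 0.492950
  p = 14/21 = 0.666667: log2(p) = -0.584963, -p*log2(p) = 0.389975
H = 0.323078 + 0.492950 + 0.389975 = 1.206003

H = 1.206 bits/symbol


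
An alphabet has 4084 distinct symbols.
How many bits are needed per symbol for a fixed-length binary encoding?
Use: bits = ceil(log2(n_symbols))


log2(4084) = 11.9958
Bracket: 2^11 = 2048 < 4084 <= 2^12 = 4096
So ceil(log2(4084)) = 12

bits = ceil(log2(4084)) = ceil(11.9958) = 12 bits


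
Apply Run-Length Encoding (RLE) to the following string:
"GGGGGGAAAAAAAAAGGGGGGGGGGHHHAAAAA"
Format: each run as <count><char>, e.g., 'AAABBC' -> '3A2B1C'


Scanning runs left to right:
  i=0: run of 'G' x 6 -> '6G'
  i=6: run of 'A' x 9 -> '9A'
  i=15: run of 'G' x 10 -> '10G'
  i=25: run of 'H' x 3 -> '3H'
  i=28: run of 'A' x 5 -> '5A'

RLE = 6G9A10G3H5A


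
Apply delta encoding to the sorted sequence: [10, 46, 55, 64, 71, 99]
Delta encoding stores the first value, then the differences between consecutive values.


First value: 10
Deltas:
  46 - 10 = 36
  55 - 46 = 9
  64 - 55 = 9
  71 - 64 = 7
  99 - 71 = 28


Delta encoded: [10, 36, 9, 9, 7, 28]


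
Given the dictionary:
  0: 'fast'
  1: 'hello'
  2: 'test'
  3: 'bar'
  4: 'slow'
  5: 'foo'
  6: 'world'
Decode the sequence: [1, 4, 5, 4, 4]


Look up each index in the dictionary:
  1 -> 'hello'
  4 -> 'slow'
  5 -> 'foo'
  4 -> 'slow'
  4 -> 'slow'

Decoded: "hello slow foo slow slow"


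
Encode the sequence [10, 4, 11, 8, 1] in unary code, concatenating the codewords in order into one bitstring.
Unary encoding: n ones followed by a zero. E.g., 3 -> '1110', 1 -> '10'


Encode each number as n ones followed by a terminating 0:
  10 -> 11111111110 (11 bits)
  4 -> 11110 (5 bits)
  11 -> 111111111110 (12 bits)
  8 -> 111111110 (9 bits)
  1 -> 10 (2 bits)
Total length = 11 + 5 + 12 + 9 + 2 = 39 bits.

Unary([10, 4, 11, 8, 1]) = 111111111101111011111111111011111111010 (39 bits)


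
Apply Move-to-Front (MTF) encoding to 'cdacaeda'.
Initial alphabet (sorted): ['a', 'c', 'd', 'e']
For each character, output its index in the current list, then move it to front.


MTF encoding:
'c': index 1 in ['a', 'c', 'd', 'e'] -> ['c', 'a', 'd', 'e']
'd': index 2 in ['c', 'a', 'd', 'e'] -> ['d', 'c', 'a', 'e']
'a': index 2 in ['d', 'c', 'a', 'e'] -> ['a', 'd', 'c', 'e']
'c': index 2 in ['a', 'd', 'c', 'e'] -> ['c', 'a', 'd', 'e']
'a': index 1 in ['c', 'a', 'd', 'e'] -> ['a', 'c', 'd', 'e']
'e': index 3 in ['a', 'c', 'd', 'e'] -> ['e', 'a', 'c', 'd']
'd': index 3 in ['e', 'a', 'c', 'd'] -> ['d', 'e', 'a', 'c']
'a': index 2 in ['d', 'e', 'a', 'c'] -> ['a', 'd', 'e', 'c']


Output: [1, 2, 2, 2, 1, 3, 3, 2]


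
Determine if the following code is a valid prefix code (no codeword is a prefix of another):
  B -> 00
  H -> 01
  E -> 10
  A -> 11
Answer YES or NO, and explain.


Checking each pair (does one codeword prefix another?):
  B='00' vs H='01': no prefix
  B='00' vs E='10': no prefix
  B='00' vs A='11': no prefix
  H='01' vs B='00': no prefix
  H='01' vs E='10': no prefix
  H='01' vs A='11': no prefix
  E='10' vs B='00': no prefix
  E='10' vs H='01': no prefix
  E='10' vs A='11': no prefix
  A='11' vs B='00': no prefix
  A='11' vs H='01': no prefix
  A='11' vs E='10': no prefix
No violation found over all pairs.

YES -- this is a valid prefix code. No codeword is a prefix of any other codeword.


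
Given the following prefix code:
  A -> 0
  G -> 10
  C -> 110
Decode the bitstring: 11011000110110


Decoding step by step:
Bits 110 -> C
Bits 110 -> C
Bits 0 -> A
Bits 0 -> A
Bits 110 -> C
Bits 110 -> C


Decoded message: CCAACC


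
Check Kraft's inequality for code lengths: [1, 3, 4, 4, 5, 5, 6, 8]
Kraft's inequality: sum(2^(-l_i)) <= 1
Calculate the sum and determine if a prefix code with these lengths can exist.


Sum = 2^(-1) + 2^(-3) + 2^(-4) + 2^(-4) + 2^(-5) + 2^(-5) + 2^(-6) + 2^(-8)
    = 0.5 + 0.125 + 0.0625 + 0.0625 + 0.03125 + 0.03125 + 0.015625 + 0.00390625
    = 213/256 = 0.83203125
Since 0.83203125 <= 1, Kraft's inequality IS satisfied.
A prefix code with these lengths CAN exist.

Kraft sum = 0.83203125. Satisfied.


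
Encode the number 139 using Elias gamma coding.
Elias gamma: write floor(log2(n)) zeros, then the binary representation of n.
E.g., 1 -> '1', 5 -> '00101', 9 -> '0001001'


num_bits = floor(log2(139)) + 1 = 8
leading_zeros = num_bits - 1 = 7
binary(139) = 10001011

Elias gamma(139) = '0000000' + '10001011' = 000000010001011 (15 bits)


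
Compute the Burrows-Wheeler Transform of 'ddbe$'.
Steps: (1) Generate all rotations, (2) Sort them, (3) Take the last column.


Rotations (sorted):
  0: $ddbe -> last char: e
  1: be$dd -> last char: d
  2: dbe$d -> last char: d
  3: ddbe$ -> last char: $
  4: e$ddb -> last char: b


BWT = edd$b


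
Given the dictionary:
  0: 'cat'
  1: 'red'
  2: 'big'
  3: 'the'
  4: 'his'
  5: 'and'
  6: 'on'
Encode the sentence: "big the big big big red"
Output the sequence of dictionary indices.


Look up each word in the dictionary:
  'big' -> 2
  'the' -> 3
  'big' -> 2
  'big' -> 2
  'big' -> 2
  'red' -> 1

Encoded: [2, 3, 2, 2, 2, 1]


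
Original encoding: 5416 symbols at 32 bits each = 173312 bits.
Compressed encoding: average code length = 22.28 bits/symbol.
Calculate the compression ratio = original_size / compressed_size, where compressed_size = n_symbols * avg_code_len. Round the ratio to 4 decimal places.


original_size = n_symbols * orig_bits = 5416 * 32 = 173312 bits
compressed_size = n_symbols * avg_code_len = 5416 * 22.28 = 120668.48 bits
ratio = original_size / compressed_size = 173312 / 120668.48 = 1.4363

Compression ratio = 1.4363


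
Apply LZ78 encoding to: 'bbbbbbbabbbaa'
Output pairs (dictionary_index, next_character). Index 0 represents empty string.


LZ78 encoding steps:
Dictionary: {0: ''}
Step 1: w='' (idx 0), next='b' -> output (0, 'b'), add 'b' as idx 1
Step 2: w='b' (idx 1), next='b' -> output (1, 'b'), add 'bb' as idx 2
Step 3: w='bb' (idx 2), next='b' -> output (2, 'b'), add 'bbb' as idx 3
Step 4: w='b' (idx 1), next='a' -> output (1, 'a'), add 'ba' as idx 4
Step 5: w='bbb' (idx 3), next='a' -> output (3, 'a'), add 'bbba' as idx 5
Step 6: w='' (idx 0), next='a' -> output (0, 'a'), add 'a' as idx 6


Encoded: [(0, 'b'), (1, 'b'), (2, 'b'), (1, 'a'), (3, 'a'), (0, 'a')]


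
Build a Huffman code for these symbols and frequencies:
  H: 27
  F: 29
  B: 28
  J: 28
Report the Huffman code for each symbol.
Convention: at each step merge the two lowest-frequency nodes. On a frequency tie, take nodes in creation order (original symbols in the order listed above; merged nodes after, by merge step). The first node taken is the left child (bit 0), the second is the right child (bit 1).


Huffman tree construction:
Step 1: Merge H(27) + B(28) = 55
Step 2: Merge J(28) + F(29) = 57
Step 3: Merge (H+B)(55) + (J+F)(57) = 112
Read each symbol's code off the tree from the root (left child = 0, right child = 1).

Codes:
  H: 00 (length 2)
  F: 11 (length 2)
  B: 01 (length 2)
  J: 10 (length 2)
Average code length: 224/112 = 2.0000 bits/symbol


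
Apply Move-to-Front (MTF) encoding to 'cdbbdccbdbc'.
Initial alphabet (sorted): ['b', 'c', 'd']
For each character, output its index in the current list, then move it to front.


MTF encoding:
'c': index 1 in ['b', 'c', 'd'] -> ['c', 'b', 'd']
'd': index 2 in ['c', 'b', 'd'] -> ['d', 'c', 'b']
'b': index 2 in ['d', 'c', 'b'] -> ['b', 'd', 'c']
'b': index 0 in ['b', 'd', 'c'] -> ['b', 'd', 'c']
'd': index 1 in ['b', 'd', 'c'] -> ['d', 'b', 'c']
'c': index 2 in ['d', 'b', 'c'] -> ['c', 'd', 'b']
'c': index 0 in ['c', 'd', 'b'] -> ['c', 'd', 'b']
'b': index 2 in ['c', 'd', 'b'] -> ['b', 'c', 'd']
'd': index 2 in ['b', 'c', 'd'] -> ['d', 'b', 'c']
'b': index 1 in ['d', 'b', 'c'] -> ['b', 'd', 'c']
'c': index 2 in ['b', 'd', 'c'] -> ['c', 'b', 'd']


Output: [1, 2, 2, 0, 1, 2, 0, 2, 2, 1, 2]


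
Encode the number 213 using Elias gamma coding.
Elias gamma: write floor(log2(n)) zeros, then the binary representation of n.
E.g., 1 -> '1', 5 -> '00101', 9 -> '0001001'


num_bits = floor(log2(213)) + 1 = 8
leading_zeros = num_bits - 1 = 7
binary(213) = 11010101

Elias gamma(213) = '0000000' + '11010101' = 000000011010101 (15 bits)


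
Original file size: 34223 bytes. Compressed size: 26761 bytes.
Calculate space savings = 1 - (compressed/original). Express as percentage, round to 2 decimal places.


ratio = compressed/original = 26761/34223 = 0.78196
savings = 1 - ratio = 1 - 0.78196 = 0.21804
as a percentage: 0.21804 * 100 = 21.8%

Space savings = 1 - 26761/34223 = 21.8%


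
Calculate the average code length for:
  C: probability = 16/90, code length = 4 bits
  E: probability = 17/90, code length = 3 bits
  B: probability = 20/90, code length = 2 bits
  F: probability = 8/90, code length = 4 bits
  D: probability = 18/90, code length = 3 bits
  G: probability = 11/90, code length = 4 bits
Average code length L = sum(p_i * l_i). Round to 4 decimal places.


Weighted contributions p_i * l_i:
  C: (16/90) * 4 = 64/90
  E: (17/90) * 3 = 51/90
  B: (20/90) * 2 = 40/90
  F: (8/90) * 4 = 32/90
  D: (18/90) * 3 = 54/90
  G: (11/90) * 4 = 44/90
Sum = (64 + 51 + 40 + 32 + 54 + 44)/90 = 285/90

L = 285/90 = 3.1667 bits/symbol


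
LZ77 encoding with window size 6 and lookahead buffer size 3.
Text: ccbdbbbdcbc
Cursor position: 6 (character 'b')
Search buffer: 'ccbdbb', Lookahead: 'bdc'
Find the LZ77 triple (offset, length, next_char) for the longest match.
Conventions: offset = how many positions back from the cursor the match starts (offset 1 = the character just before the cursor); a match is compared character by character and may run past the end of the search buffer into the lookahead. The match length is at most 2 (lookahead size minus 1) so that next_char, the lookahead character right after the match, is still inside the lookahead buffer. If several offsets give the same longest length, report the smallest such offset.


Try each offset into the search buffer:
  offset=1 (pos 5, char 'b'): match length 1
  offset=2 (pos 4, char 'b'): match length 1
  offset=3 (pos 3, char 'd'): match length 0
  offset=4 (pos 2, char 'b'): match length 2
  offset=5 (pos 1, char 'c'): match length 0
  offset=6 (pos 0, char 'c'): match length 0
Longest match has length 2 at offset 4.
next_char = character at position 6 + 2 = 8 -> 'c'

Best match: offset=4, length=2 (matching 'bd' starting at position 2)
LZ77 triple: (4, 2, 'c')


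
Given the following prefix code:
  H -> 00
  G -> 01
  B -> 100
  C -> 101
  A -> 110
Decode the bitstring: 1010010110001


Decoding step by step:
Bits 101 -> C
Bits 00 -> H
Bits 101 -> C
Bits 100 -> B
Bits 01 -> G


Decoded message: CHCBG


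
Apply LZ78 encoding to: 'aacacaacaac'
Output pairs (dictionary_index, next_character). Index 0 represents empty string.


LZ78 encoding steps:
Dictionary: {0: ''}
Step 1: w='' (idx 0), next='a' -> output (0, 'a'), add 'a' as idx 1
Step 2: w='a' (idx 1), next='c' -> output (1, 'c'), add 'ac' as idx 2
Step 3: w='ac' (idx 2), next='a' -> output (2, 'a'), add 'aca' as idx 3
Step 4: w='aca' (idx 3), next='a' -> output (3, 'a'), add 'acaa' as idx 4
Step 5: w='' (idx 0), next='c' -> output (0, 'c'), add 'c' as idx 5


Encoded: [(0, 'a'), (1, 'c'), (2, 'a'), (3, 'a'), (0, 'c')]


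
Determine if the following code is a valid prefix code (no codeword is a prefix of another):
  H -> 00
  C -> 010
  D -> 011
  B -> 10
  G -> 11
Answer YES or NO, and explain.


Checking each pair (does one codeword prefix another?):
  H='00' vs C='010': no prefix
  H='00' vs D='011': no prefix
  H='00' vs B='10': no prefix
  H='00' vs G='11': no prefix
  C='010' vs H='00': no prefix
  C='010' vs D='011': no prefix
  C='010' vs B='10': no prefix
  C='010' vs G='11': no prefix
  D='011' vs H='00': no prefix
  D='011' vs C='010': no prefix
  D='011' vs B='10': no prefix
  D='011' vs G='11': no prefix
  B='10' vs H='00': no prefix
  B='10' vs C='010': no prefix
  B='10' vs D='011': no prefix
  B='10' vs G='11': no prefix
  G='11' vs H='00': no prefix
  G='11' vs C='010': no prefix
  G='11' vs D='011': no prefix
  G='11' vs B='10': no prefix
No violation found over all pairs.

YES -- this is a valid prefix code. No codeword is a prefix of any other codeword.


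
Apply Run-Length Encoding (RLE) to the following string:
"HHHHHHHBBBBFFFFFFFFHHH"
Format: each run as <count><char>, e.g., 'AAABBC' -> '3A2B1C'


Scanning runs left to right:
  i=0: run of 'H' x 7 -> '7H'
  i=7: run of 'B' x 4 -> '4B'
  i=11: run of 'F' x 8 -> '8F'
  i=19: run of 'H' x 3 -> '3H'

RLE = 7H4B8F3H


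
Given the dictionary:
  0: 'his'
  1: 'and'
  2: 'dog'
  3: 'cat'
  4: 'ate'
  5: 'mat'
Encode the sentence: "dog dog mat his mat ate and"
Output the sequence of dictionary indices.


Look up each word in the dictionary:
  'dog' -> 2
  'dog' -> 2
  'mat' -> 5
  'his' -> 0
  'mat' -> 5
  'ate' -> 4
  'and' -> 1

Encoded: [2, 2, 5, 0, 5, 4, 1]


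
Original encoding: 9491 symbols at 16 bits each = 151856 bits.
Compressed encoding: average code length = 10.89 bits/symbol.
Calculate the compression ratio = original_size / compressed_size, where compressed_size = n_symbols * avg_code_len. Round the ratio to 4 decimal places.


original_size = n_symbols * orig_bits = 9491 * 16 = 151856 bits
compressed_size = n_symbols * avg_code_len = 9491 * 10.89 = 103356.99 bits
ratio = original_size / compressed_size = 151856 / 103356.99 = 1.4692

Compression ratio = 1.4692


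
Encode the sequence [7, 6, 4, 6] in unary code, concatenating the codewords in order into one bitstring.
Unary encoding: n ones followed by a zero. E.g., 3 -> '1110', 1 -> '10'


Encode each number as n ones followed by a terminating 0:
  7 -> 11111110 (8 bits)
  6 -> 1111110 (7 bits)
  4 -> 11110 (5 bits)
  6 -> 1111110 (7 bits)
Total length = 8 + 7 + 5 + 7 = 27 bits.

Unary([7, 6, 4, 6]) = 111111101111110111101111110 (27 bits)


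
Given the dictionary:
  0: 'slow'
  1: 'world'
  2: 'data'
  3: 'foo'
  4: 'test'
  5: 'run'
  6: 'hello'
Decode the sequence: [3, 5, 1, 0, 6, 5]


Look up each index in the dictionary:
  3 -> 'foo'
  5 -> 'run'
  1 -> 'world'
  0 -> 'slow'
  6 -> 'hello'
  5 -> 'run'

Decoded: "foo run world slow hello run"


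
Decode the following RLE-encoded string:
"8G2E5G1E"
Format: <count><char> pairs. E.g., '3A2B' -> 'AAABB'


Expanding each <count><char> pair:
  8G -> 'GGGGGGGG'
  2E -> 'EE'
  5G -> 'GGGGG'
  1E -> 'E'

Decoded = GGGGGGGGEEGGGGGE


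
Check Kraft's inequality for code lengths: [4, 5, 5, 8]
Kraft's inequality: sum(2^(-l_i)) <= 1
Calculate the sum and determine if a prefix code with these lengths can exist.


Sum = 2^(-4) + 2^(-5) + 2^(-5) + 2^(-8)
    = 0.0625 + 0.03125 + 0.03125 + 0.00390625
    = 33/256 = 0.12890625
Since 0.12890625 <= 1, Kraft's inequality IS satisfied.
A prefix code with these lengths CAN exist.

Kraft sum = 0.12890625. Satisfied.


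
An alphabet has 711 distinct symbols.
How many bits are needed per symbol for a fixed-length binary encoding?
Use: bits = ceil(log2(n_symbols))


log2(711) = 9.4737
Bracket: 2^9 = 512 < 711 <= 2^10 = 1024
So ceil(log2(711)) = 10

bits = ceil(log2(711)) = ceil(9.4737) = 10 bits


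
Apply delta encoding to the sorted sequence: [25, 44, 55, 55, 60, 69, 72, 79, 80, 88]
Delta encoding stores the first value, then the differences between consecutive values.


First value: 25
Deltas:
  44 - 25 = 19
  55 - 44 = 11
  55 - 55 = 0
  60 - 55 = 5
  69 - 60 = 9
  72 - 69 = 3
  79 - 72 = 7
  80 - 79 = 1
  88 - 80 = 8


Delta encoded: [25, 19, 11, 0, 5, 9, 3, 7, 1, 8]


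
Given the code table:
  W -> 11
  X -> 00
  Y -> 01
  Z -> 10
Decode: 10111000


Decoding:
10 -> Z
11 -> W
10 -> Z
00 -> X


Result: ZWZX


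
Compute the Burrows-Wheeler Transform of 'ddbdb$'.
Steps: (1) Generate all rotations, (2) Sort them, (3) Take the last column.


Rotations (sorted):
  0: $ddbdb -> last char: b
  1: b$ddbd -> last char: d
  2: bdb$dd -> last char: d
  3: db$ddb -> last char: b
  4: dbdb$d -> last char: d
  5: ddbdb$ -> last char: $


BWT = bddbd$


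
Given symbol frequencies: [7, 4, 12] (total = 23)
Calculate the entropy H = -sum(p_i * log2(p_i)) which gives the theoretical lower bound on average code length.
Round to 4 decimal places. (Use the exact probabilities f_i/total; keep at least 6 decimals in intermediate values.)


Per-symbol terms -p_i * log2(p_i) with p_i = f_i/23:
  p = 7/23 = 0.304348: log2(p) = -1.716207, -p*log2(p) = 0.522324
  p = 4/23 = 0.173913: log2(p) = -2.523562, -p*log2(p) = 0.438880
  p = 12/23 = 0.521739: log2(p) = -0.938599, -p*log2(p) = 0.489704
H = 0.522324 + 0.438880 + 0.489704 = 1.450908

H = 1.4509 bits/symbol


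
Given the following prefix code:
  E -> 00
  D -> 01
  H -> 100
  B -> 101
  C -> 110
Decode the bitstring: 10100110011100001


Decoding step by step:
Bits 101 -> B
Bits 00 -> E
Bits 110 -> C
Bits 01 -> D
Bits 110 -> C
Bits 00 -> E
Bits 01 -> D


Decoded message: BECDCED


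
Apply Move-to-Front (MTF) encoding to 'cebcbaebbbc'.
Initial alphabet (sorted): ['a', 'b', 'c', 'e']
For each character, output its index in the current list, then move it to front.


MTF encoding:
'c': index 2 in ['a', 'b', 'c', 'e'] -> ['c', 'a', 'b', 'e']
'e': index 3 in ['c', 'a', 'b', 'e'] -> ['e', 'c', 'a', 'b']
'b': index 3 in ['e', 'c', 'a', 'b'] -> ['b', 'e', 'c', 'a']
'c': index 2 in ['b', 'e', 'c', 'a'] -> ['c', 'b', 'e', 'a']
'b': index 1 in ['c', 'b', 'e', 'a'] -> ['b', 'c', 'e', 'a']
'a': index 3 in ['b', 'c', 'e', 'a'] -> ['a', 'b', 'c', 'e']
'e': index 3 in ['a', 'b', 'c', 'e'] -> ['e', 'a', 'b', 'c']
'b': index 2 in ['e', 'a', 'b', 'c'] -> ['b', 'e', 'a', 'c']
'b': index 0 in ['b', 'e', 'a', 'c'] -> ['b', 'e', 'a', 'c']
'b': index 0 in ['b', 'e', 'a', 'c'] -> ['b', 'e', 'a', 'c']
'c': index 3 in ['b', 'e', 'a', 'c'] -> ['c', 'b', 'e', 'a']


Output: [2, 3, 3, 2, 1, 3, 3, 2, 0, 0, 3]


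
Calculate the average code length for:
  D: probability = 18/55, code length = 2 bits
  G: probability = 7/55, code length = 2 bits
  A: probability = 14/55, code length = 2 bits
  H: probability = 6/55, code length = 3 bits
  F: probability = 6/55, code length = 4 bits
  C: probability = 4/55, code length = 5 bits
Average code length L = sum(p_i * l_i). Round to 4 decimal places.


Weighted contributions p_i * l_i:
  D: (18/55) * 2 = 36/55
  G: (7/55) * 2 = 14/55
  A: (14/55) * 2 = 28/55
  H: (6/55) * 3 = 18/55
  F: (6/55) * 4 = 24/55
  C: (4/55) * 5 = 20/55
Sum = (36 + 14 + 28 + 18 + 24 + 20)/55 = 140/55

L = 140/55 = 2.5455 bits/symbol


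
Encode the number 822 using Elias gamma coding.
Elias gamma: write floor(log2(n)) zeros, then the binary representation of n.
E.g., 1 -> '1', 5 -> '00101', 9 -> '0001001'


num_bits = floor(log2(822)) + 1 = 10
leading_zeros = num_bits - 1 = 9
binary(822) = 1100110110

Elias gamma(822) = '000000000' + '1100110110' = 0000000001100110110 (19 bits)


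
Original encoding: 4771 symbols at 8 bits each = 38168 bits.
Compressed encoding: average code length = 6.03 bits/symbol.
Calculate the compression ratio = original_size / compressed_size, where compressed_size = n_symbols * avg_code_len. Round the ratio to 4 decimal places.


original_size = n_symbols * orig_bits = 4771 * 8 = 38168 bits
compressed_size = n_symbols * avg_code_len = 4771 * 6.03 = 28769.13 bits
ratio = original_size / compressed_size = 38168 / 28769.13 = 1.3267

Compression ratio = 1.3267


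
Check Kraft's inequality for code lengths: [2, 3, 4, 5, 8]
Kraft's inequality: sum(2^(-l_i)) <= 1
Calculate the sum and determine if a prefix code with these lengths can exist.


Sum = 2^(-2) + 2^(-3) + 2^(-4) + 2^(-5) + 2^(-8)
    = 0.25 + 0.125 + 0.0625 + 0.03125 + 0.00390625
    = 121/256 = 0.47265625
Since 0.47265625 <= 1, Kraft's inequality IS satisfied.
A prefix code with these lengths CAN exist.

Kraft sum = 0.47265625. Satisfied.


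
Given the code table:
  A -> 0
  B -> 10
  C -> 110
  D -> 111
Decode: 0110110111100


Decoding:
0 -> A
110 -> C
110 -> C
111 -> D
10 -> B
0 -> A


Result: ACCDBA


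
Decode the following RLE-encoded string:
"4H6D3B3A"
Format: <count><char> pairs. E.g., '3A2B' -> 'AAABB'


Expanding each <count><char> pair:
  4H -> 'HHHH'
  6D -> 'DDDDDD'
  3B -> 'BBB'
  3A -> 'AAA'

Decoded = HHHHDDDDDDBBBAAA


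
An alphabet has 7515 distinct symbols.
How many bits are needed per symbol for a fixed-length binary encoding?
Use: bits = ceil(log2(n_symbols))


log2(7515) = 12.8756
Bracket: 2^12 = 4096 < 7515 <= 2^13 = 8192
So ceil(log2(7515)) = 13

bits = ceil(log2(7515)) = ceil(12.8756) = 13 bits


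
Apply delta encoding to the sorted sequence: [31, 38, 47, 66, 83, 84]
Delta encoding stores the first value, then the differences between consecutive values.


First value: 31
Deltas:
  38 - 31 = 7
  47 - 38 = 9
  66 - 47 = 19
  83 - 66 = 17
  84 - 83 = 1


Delta encoded: [31, 7, 9, 19, 17, 1]


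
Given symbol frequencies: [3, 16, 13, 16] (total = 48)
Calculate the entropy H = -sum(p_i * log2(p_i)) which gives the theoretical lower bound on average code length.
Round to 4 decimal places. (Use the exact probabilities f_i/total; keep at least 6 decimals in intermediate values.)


Per-symbol terms -p_i * log2(p_i) with p_i = f_i/48:
  p = 3/48 = 0.062500: log2(p) = -4.000000, -p*log2(p) = 0.250000
  p = 16/48 = 0.333333: log2(p) = -1.584963, -p*log2(p) = 0.528321
  p = 13/48 = 0.270833: log2(p) = -1.884523, -p*log2(p) = 0.510392
  p = 16/48 = 0.333333: log2(p) = -1.584963, -p*log2(p) = 0.528321
H = 0.250000 + 0.528321 + 0.510392 + 0.528321 = 1.817034

H = 1.817 bits/symbol


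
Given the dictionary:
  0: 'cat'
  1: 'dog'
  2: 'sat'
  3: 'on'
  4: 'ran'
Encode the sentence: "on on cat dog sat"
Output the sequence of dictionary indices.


Look up each word in the dictionary:
  'on' -> 3
  'on' -> 3
  'cat' -> 0
  'dog' -> 1
  'sat' -> 2

Encoded: [3, 3, 0, 1, 2]


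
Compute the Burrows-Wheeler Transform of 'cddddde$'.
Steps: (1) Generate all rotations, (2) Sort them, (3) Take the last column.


Rotations (sorted):
  0: $cddddde -> last char: e
  1: cddddde$ -> last char: $
  2: ddddde$c -> last char: c
  3: dddde$cd -> last char: d
  4: ddde$cdd -> last char: d
  5: dde$cddd -> last char: d
  6: de$cdddd -> last char: d
  7: e$cddddd -> last char: d


BWT = e$cddddd


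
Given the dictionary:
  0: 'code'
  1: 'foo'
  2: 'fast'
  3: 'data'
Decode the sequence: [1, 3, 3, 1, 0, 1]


Look up each index in the dictionary:
  1 -> 'foo'
  3 -> 'data'
  3 -> 'data'
  1 -> 'foo'
  0 -> 'code'
  1 -> 'foo'

Decoded: "foo data data foo code foo"


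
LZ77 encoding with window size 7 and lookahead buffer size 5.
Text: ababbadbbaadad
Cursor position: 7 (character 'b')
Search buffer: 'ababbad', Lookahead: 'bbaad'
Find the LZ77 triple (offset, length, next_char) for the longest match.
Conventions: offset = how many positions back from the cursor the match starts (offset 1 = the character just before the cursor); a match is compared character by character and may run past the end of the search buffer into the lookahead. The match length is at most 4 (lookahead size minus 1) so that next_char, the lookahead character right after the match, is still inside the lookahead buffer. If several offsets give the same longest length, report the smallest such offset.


Try each offset into the search buffer:
  offset=1 (pos 6, char 'd'): match length 0
  offset=2 (pos 5, char 'a'): match length 0
  offset=3 (pos 4, char 'b'): match length 1
  offset=4 (pos 3, char 'b'): match length 3
  offset=5 (pos 2, char 'a'): match length 0
  offset=6 (pos 1, char 'b'): match length 1
  offset=7 (pos 0, char 'a'): match length 0
Longest match has length 3 at offset 4.
next_char = character at position 7 + 3 = 10 -> 'a'

Best match: offset=4, length=3 (matching 'bba' starting at position 3)
LZ77 triple: (4, 3, 'a')


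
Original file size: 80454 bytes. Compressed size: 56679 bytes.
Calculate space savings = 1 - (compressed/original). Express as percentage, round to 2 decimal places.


ratio = compressed/original = 56679/80454 = 0.70449
savings = 1 - ratio = 1 - 0.70449 = 0.29551
as a percentage: 0.29551 * 100 = 29.55%

Space savings = 1 - 56679/80454 = 29.55%


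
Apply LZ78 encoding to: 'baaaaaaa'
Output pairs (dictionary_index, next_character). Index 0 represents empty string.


LZ78 encoding steps:
Dictionary: {0: ''}
Step 1: w='' (idx 0), next='b' -> output (0, 'b'), add 'b' as idx 1
Step 2: w='' (idx 0), next='a' -> output (0, 'a'), add 'a' as idx 2
Step 3: w='a' (idx 2), next='a' -> output (2, 'a'), add 'aa' as idx 3
Step 4: w='aa' (idx 3), next='a' -> output (3, 'a'), add 'aaa' as idx 4
Step 5: w='a' (idx 2), end of input -> output (2, '')


Encoded: [(0, 'b'), (0, 'a'), (2, 'a'), (3, 'a'), (2, '')]


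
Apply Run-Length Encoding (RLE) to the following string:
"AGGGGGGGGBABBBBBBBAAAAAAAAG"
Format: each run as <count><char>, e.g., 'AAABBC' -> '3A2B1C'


Scanning runs left to right:
  i=0: run of 'A' x 1 -> '1A'
  i=1: run of 'G' x 8 -> '8G'
  i=9: run of 'B' x 1 -> '1B'
  i=10: run of 'A' x 1 -> '1A'
  i=11: run of 'B' x 7 -> '7B'
  i=18: run of 'A' x 8 -> '8A'
  i=26: run of 'G' x 1 -> '1G'

RLE = 1A8G1B1A7B8A1G


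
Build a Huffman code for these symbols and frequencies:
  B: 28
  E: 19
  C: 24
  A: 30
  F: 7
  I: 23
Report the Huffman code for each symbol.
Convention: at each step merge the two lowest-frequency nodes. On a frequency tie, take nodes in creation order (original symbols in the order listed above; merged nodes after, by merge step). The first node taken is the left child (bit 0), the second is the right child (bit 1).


Huffman tree construction:
Step 1: Merge F(7) + E(19) = 26
Step 2: Merge I(23) + C(24) = 47
Step 3: Merge (F+E)(26) + B(28) = 54
Step 4: Merge A(30) + (I+C)(47) = 77
Step 5: Merge ((F+E)+B)(54) + (A+(I+C))(77) = 131
Read each symbol's code off the tree from the root (left child = 0, right child = 1).

Codes:
  B: 01 (length 2)
  E: 001 (length 3)
  C: 111 (length 3)
  A: 10 (length 2)
  F: 000 (length 3)
  I: 110 (length 3)
Average code length: 335/131 = 2.5573 bits/symbol


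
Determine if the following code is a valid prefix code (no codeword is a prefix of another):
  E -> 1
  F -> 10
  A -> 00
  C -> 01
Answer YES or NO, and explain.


Checking each pair (does one codeword prefix another?):
  E='1' vs F='10': prefix -- VIOLATION

NO -- this is NOT a valid prefix code. E (1) is a prefix of F (10).


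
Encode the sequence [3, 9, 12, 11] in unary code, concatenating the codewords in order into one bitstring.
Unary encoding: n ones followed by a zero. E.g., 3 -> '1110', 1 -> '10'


Encode each number as n ones followed by a terminating 0:
  3 -> 1110 (4 bits)
  9 -> 1111111110 (10 bits)
  12 -> 1111111111110 (13 bits)
  11 -> 111111111110 (12 bits)
Total length = 4 + 10 + 13 + 12 = 39 bits.

Unary([3, 9, 12, 11]) = 111011111111101111111111110111111111110 (39 bits)


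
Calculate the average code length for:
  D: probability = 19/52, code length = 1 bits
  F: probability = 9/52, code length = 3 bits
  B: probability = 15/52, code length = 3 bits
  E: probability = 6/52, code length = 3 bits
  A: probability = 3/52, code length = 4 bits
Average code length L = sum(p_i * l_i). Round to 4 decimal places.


Weighted contributions p_i * l_i:
  D: (19/52) * 1 = 19/52
  F: (9/52) * 3 = 27/52
  B: (15/52) * 3 = 45/52
  E: (6/52) * 3 = 18/52
  A: (3/52) * 4 = 12/52
Sum = (19 + 27 + 45 + 18 + 12)/52 = 121/52

L = 121/52 = 2.3269 bits/symbol


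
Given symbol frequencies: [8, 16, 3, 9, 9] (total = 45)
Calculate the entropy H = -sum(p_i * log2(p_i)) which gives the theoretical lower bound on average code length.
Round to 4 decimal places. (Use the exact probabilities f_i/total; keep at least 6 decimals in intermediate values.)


Per-symbol terms -p_i * log2(p_i) with p_i = f_i/45:
  p = 8/45 = 0.177778: log2(p) = -2.491853, -p*log2(p) = 0.442996
  p = 16/45 = 0.355556: log2(p) = -1.491853, -p*log2(p) = 0.530437
  p = 3/45 = 0.066667: log2(p) = -3.906891, -p*log2(p) = 0.260459
  p = 9/45 = 0.200000: log2(p) = -2.321928, -p*log2(p) = 0.464386
  p = 9/45 = 0.200000: log2(p) = -2.321928, -p*log2(p) = 0.464386
H = 0.442996 + 0.530437 + 0.260459 + 0.464386 + 0.464386 = 2.162664

H = 2.1627 bits/symbol


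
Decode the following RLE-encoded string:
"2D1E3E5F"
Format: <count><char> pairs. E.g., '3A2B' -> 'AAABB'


Expanding each <count><char> pair:
  2D -> 'DD'
  1E -> 'E'
  3E -> 'EEE'
  5F -> 'FFFFF'

Decoded = DDEEEEFFFFF


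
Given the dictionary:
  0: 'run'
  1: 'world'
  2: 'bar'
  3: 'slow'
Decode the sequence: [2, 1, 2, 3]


Look up each index in the dictionary:
  2 -> 'bar'
  1 -> 'world'
  2 -> 'bar'
  3 -> 'slow'

Decoded: "bar world bar slow"


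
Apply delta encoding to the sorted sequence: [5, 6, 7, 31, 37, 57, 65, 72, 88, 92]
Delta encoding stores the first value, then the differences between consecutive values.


First value: 5
Deltas:
  6 - 5 = 1
  7 - 6 = 1
  31 - 7 = 24
  37 - 31 = 6
  57 - 37 = 20
  65 - 57 = 8
  72 - 65 = 7
  88 - 72 = 16
  92 - 88 = 4


Delta encoded: [5, 1, 1, 24, 6, 20, 8, 7, 16, 4]


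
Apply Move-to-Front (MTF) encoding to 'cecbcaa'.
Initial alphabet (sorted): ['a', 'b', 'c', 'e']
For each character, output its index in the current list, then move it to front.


MTF encoding:
'c': index 2 in ['a', 'b', 'c', 'e'] -> ['c', 'a', 'b', 'e']
'e': index 3 in ['c', 'a', 'b', 'e'] -> ['e', 'c', 'a', 'b']
'c': index 1 in ['e', 'c', 'a', 'b'] -> ['c', 'e', 'a', 'b']
'b': index 3 in ['c', 'e', 'a', 'b'] -> ['b', 'c', 'e', 'a']
'c': index 1 in ['b', 'c', 'e', 'a'] -> ['c', 'b', 'e', 'a']
'a': index 3 in ['c', 'b', 'e', 'a'] -> ['a', 'c', 'b', 'e']
'a': index 0 in ['a', 'c', 'b', 'e'] -> ['a', 'c', 'b', 'e']


Output: [2, 3, 1, 3, 1, 3, 0]


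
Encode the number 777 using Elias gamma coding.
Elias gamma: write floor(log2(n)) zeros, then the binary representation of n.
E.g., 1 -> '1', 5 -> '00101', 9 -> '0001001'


num_bits = floor(log2(777)) + 1 = 10
leading_zeros = num_bits - 1 = 9
binary(777) = 1100001001

Elias gamma(777) = '000000000' + '1100001001' = 0000000001100001001 (19 bits)
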